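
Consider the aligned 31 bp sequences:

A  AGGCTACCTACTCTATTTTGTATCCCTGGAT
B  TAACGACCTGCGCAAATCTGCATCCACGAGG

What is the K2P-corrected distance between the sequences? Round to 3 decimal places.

Of 31 sites, 8 differences are transitions and 7 are transversions, so P = 8/31 ≈ 0.258065 and Q = 7/31 ≈ 0.225806.
Under the Kimura two-parameter model, d = −½ ln(1 − 2P − Q) − ¼ ln(1 − 2Q).
1 − 2P − Q = 0.258064, giving −½ ln(0.258064) = 0.677274.
1 − 2Q = 0.548388, giving −¼ ln(0.548388) = 0.150193.
d = 0.677274 + 0.150193 = 0.827467.

0.827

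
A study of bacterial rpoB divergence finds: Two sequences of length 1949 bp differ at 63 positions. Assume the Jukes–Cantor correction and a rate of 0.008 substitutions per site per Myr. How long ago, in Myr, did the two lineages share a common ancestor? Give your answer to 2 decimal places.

p = 63/1949 ≈ 0.032324.
d = −(3/4) ln(1 − 4p/3) = −0.75 ln(1 − 0.043099) = −0.75 ln(0.956901)
  = −0.75 × (-0.044055) = 0.033041 substitutions/site.
Under a molecular clock d = 2μt, so t = d/(2μ) = 0.033041 / (2 × 0.008) = 2.07 Myr.

2.07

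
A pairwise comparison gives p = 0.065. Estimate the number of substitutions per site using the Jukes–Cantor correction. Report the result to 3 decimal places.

d = −(3/4) ln(1 − 4p/3) = −0.75 ln(1 − 0.086667) = −0.75 ln(0.913333)
  = −0.75 × (-0.090655) = 0.067991 substitutions/site.

0.068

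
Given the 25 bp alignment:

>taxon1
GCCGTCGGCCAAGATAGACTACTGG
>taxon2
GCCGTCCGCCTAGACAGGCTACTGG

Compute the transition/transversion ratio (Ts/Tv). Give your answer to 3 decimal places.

1.000

Transitions are A↔G and C↔T; transversions are all other mismatches.
Transitions: 2. Transversions: 2.
R = 2/2 = 1.000.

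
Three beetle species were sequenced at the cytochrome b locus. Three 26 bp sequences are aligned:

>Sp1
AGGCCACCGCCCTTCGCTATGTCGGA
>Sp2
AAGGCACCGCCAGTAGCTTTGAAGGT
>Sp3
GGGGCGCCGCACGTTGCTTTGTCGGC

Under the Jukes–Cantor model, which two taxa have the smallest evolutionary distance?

Sp1–Sp2: 9/26 differ, p = 0.346, d = 0.464.
Sp1–Sp3: 8/26 differ, p = 0.308, d = 0.396.
Sp2–Sp3: 9/26 differ, p = 0.346, d = 0.464.
The smallest distance is between Sp1 and Sp3.

Sp1 and Sp3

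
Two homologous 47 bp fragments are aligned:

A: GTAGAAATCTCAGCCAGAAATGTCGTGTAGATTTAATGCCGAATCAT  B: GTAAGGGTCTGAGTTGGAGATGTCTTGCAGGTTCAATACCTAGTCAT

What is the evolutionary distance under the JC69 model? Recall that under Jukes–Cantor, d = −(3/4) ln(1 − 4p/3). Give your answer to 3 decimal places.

0.454

The sequences differ at 16 of 47 sites, so p = 16/47 ≈ 0.340426.
d = −(3/4) ln(1 − 4p/3) = −0.75 ln(1 − 0.453901) = −0.75 ln(0.546099)
  = −0.75 × (-0.604955) = 0.453716 substitutions/site.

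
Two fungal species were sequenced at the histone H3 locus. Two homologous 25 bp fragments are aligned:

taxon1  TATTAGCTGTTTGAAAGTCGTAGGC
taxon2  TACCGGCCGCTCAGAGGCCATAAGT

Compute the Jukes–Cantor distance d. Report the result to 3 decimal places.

The sequences differ at 13 of 25 sites, so p = 13/25 = 0.52.
d = −(3/4) ln(1 − 4p/3) = −0.75 ln(1 − 0.693333) = −0.75 ln(0.306667)
  = −0.75 × (-1.181993) = 0.886495 substitutions/site.

0.886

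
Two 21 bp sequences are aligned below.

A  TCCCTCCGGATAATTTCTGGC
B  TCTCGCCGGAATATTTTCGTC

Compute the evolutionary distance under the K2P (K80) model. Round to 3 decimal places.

0.443

Of 21 sites, 3 differences are transitions and 4 are transversions, so P = 3/21 ≈ 0.142857 and Q = 4/21 ≈ 0.190476.
Under the Kimura two-parameter model, d = −½ ln(1 − 2P − Q) − ¼ ln(1 − 2Q).
1 − 2P − Q = 0.52381, giving −½ ln(0.52381) = 0.323313.
1 − 2Q = 0.619048, giving −¼ ln(0.619048) = 0.119893.
d = 0.323313 + 0.119893 = 0.443206.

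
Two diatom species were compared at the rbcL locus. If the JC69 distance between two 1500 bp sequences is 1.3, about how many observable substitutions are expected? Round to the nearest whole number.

926

Invert JC69: p = (3/4)(1 − e^(−4d/3)) = 0.75 × (1 − e^(-1.733333)) = 0.75 × (1 − 0.176695) = 0.617479.
Expected differing sites = pL ≈ 0.617479 × 1500 = 926.2185 ≈ 926.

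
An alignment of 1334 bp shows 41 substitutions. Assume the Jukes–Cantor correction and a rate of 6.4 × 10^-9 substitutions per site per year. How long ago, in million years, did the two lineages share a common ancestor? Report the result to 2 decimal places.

2.45

p = 41/1334 ≈ 0.030735.
d = −(3/4) ln(1 − 4p/3) = −0.75 ln(1 − 0.04098) = −0.75 ln(0.95902)
  = −0.75 × (-0.041843) = 0.031382 substitutions/site.
Under a molecular clock d = 2μt, so t = d/(2μ) = 0.031382 / (2 × 6.4 × 10^-9) = 2.45 million years.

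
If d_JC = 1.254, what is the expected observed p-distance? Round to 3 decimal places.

0.609

p = (3/4)(1 − e^(−4d/3)) = 0.75 × (1 − e^(-1.672)) = 0.75 × (1 − 0.187871) = 0.609097.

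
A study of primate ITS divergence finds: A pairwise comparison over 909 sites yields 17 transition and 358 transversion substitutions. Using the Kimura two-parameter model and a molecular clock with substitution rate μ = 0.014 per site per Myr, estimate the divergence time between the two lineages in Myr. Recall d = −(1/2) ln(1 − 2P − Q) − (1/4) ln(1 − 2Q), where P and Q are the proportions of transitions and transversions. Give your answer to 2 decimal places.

23.91

P = 17/909 ≈ 0.018702 and Q = 358/909 ≈ 0.393839.
Under the Kimura two-parameter model, d = −½ ln(1 − 2P − Q) − ¼ ln(1 − 2Q).
1 − 2P − Q = 0.568757, giving −½ ln(0.568757) = 0.282151.
1 − 2Q = 0.212322, giving −¼ ln(0.212322) = 0.387413.
d = 0.282151 + 0.387413 = 0.669564.
Under a molecular clock d = 2μt, so t = d/(2μ) = 0.669564 / (2 × 0.014) = 23.91 Myr.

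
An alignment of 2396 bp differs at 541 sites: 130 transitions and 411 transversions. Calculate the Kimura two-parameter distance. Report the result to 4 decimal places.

0.2693

P = 130/2396 ≈ 0.054257 and Q = 411/2396 ≈ 0.171536.
Under the Kimura two-parameter model, d = −½ ln(1 − 2P − Q) − ¼ ln(1 − 2Q).
1 − 2P − Q = 0.71995, giving −½ ln(0.71995) = 0.164287.
1 − 2Q = 0.656928, giving −¼ ln(0.656928) = 0.105045.
d = 0.164287 + 0.105045 = 0.269332.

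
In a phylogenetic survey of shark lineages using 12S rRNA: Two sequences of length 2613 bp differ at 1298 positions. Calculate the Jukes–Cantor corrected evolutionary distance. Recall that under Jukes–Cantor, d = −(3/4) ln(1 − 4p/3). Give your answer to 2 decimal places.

0.81

p = 1298/2613 ≈ 0.496747.
d = −(3/4) ln(1 − 4p/3) = −0.75 ln(1 − 0.662329) = −0.75 ln(0.337671)
  = −0.75 × (-1.085683) = 0.814262 substitutions/site.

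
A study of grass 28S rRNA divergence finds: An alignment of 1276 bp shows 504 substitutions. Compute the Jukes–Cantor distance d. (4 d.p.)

p = 504/1276 ≈ 0.394984.
d = −(3/4) ln(1 − 4p/3) = −0.75 ln(1 − 0.526645) = −0.75 ln(0.473355)
  = −0.75 × (-0.747910) = 0.560933 substitutions/site.

0.5609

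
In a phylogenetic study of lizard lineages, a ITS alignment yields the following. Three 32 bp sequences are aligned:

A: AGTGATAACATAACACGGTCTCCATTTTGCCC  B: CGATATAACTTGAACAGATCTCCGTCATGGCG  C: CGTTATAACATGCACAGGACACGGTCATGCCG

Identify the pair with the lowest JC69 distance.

B and C

A–B: 14/32 differ, p = 0.438, d = 0.657.
A–C: 14/32 differ, p = 0.438, d = 0.657.
B–C: 8/32 differ, p = 0.250, d = 0.304.
The smallest distance is between B and C.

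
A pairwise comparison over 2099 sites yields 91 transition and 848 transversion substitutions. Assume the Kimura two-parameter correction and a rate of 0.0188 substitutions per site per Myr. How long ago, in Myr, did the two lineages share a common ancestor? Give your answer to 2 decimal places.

P = 91/2099 ≈ 0.043354 and Q = 848/2099 ≈ 0.404002.
Under the Kimura two-parameter model, d = −½ ln(1 − 2P − Q) − ¼ ln(1 − 2Q).
1 − 2P − Q = 0.50929, giving −½ ln(0.50929) = 0.337369.
1 − 2Q = 0.191996, giving −¼ ln(0.191996) = 0.412570.
d = 0.337369 + 0.412570 = 0.749939.
Under a molecular clock d = 2μt, so t = d/(2μ) = 0.749939 / (2 × 0.0188) = 19.95 Myr.

19.95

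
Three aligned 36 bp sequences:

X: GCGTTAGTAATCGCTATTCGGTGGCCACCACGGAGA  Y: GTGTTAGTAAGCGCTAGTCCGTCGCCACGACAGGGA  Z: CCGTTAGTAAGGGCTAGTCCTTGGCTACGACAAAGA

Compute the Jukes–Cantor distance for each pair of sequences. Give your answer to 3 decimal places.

X–Y: 8/36 sites differ → p ≈ 0.222222, d = −0.75 ln(1 − 0.296296) = 0.263548 ≈ 0.264.
X–Z: 10/36 sites differ → p ≈ 0.277778, d = −0.75 ln(1 − 0.370371) = 0.346968 ≈ 0.347.
Y–Z: 8/36 sites differ → p ≈ 0.222222, d = −0.75 ln(1 − 0.296296) = 0.263548 ≈ 0.264.

d(X,Y) = 0.264, d(X,Z) = 0.347, d(Y,Z) = 0.264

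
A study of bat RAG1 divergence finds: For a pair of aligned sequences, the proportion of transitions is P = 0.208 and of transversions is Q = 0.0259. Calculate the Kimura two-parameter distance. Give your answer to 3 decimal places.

0.305

Under the Kimura two-parameter model, d = −½ ln(1 − 2P − Q) − ¼ ln(1 − 2Q).
1 − 2P − Q = 0.5581, giving −½ ln(0.5581) = 0.291609.
1 − 2Q = 0.9482, giving −¼ ln(0.9482) = 0.013297.
d = 0.291609 + 0.013297 = 0.304906.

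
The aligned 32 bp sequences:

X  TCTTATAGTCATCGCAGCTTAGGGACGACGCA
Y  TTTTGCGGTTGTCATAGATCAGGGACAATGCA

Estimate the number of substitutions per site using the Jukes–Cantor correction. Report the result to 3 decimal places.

The sequences differ at 12 of 32 sites, so p = 12/32 = 0.375.
d = −(3/4) ln(1 − 4p/3) = −0.75 ln(1 − 0.5) = −0.75 ln(0.5)
  = −0.75 × (-0.693147) = 0.519860 substitutions/site.

0.520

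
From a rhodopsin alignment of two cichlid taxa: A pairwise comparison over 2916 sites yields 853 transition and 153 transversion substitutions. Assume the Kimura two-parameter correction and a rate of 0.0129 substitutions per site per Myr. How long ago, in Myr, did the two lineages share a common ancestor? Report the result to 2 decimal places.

P = 853/2916 ≈ 0.292524 and Q = 153/2916 ≈ 0.052469.
Under the Kimura two-parameter model, d = −½ ln(1 − 2P − Q) − ¼ ln(1 − 2Q).
1 − 2P − Q = 0.362483, giving −½ ln(0.362483) = 0.507389.
1 − 2Q = 0.895062, giving −¼ ln(0.895062) = 0.027716.
d = 0.507389 + 0.027716 = 0.535105.
Under a molecular clock d = 2μt, so t = d/(2μ) = 0.535105 / (2 × 0.0129) = 20.74 Myr.

20.74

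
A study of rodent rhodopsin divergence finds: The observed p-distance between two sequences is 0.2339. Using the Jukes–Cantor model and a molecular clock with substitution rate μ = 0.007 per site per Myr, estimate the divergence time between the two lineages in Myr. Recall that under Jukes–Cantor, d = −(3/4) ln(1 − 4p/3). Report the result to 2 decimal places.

d = −(3/4) ln(1 − 4p/3) = −0.75 ln(1 − 0.311867) = −0.75 ln(0.688133)
  = −0.75 × (-0.373773) = 0.280330 substitutions/site.
Under a molecular clock d = 2μt, so t = d/(2μ) = 0.280330 / (2 × 0.007) = 20.02 Myr.

20.02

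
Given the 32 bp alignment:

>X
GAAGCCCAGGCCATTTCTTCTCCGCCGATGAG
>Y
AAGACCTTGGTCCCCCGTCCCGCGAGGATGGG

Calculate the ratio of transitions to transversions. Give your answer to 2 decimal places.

Transitions are A↔G and C↔T; transversions are all other mismatches.
Transitions: 11. Transversions: 6.
R = 11/6 = 1.833333… ≈ 1.83 (to 2 d.p.).

1.83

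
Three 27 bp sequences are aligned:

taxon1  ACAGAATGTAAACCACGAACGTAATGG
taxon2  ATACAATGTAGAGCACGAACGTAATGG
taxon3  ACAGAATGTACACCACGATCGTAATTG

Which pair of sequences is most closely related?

taxon1 and taxon3

taxon1–taxon2: 4/27 differ, p = 0.148, d = 0.165.
taxon1–taxon3: 3/27 differ, p = 0.111, d = 0.120.
taxon2–taxon3: 6/27 differ, p = 0.222, d = 0.264.
The smallest distance is between taxon1 and taxon3.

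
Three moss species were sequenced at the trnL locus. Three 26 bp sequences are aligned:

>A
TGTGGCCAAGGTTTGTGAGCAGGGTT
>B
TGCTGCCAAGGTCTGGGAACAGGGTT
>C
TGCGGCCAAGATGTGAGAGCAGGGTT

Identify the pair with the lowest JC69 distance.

A–B: 5/26 differ, p = 0.192, d = 0.222.
A–C: 4/26 differ, p = 0.154, d = 0.172.
B–C: 5/26 differ, p = 0.192, d = 0.222.
The smallest distance is between A and C.

A and C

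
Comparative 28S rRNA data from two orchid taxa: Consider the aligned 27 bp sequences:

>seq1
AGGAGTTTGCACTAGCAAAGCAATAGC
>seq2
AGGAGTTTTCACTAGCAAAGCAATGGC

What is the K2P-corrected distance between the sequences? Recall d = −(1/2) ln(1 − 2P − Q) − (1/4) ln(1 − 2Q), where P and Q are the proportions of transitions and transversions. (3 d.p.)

Of 27 sites, 1 differences are transitions and 1 are transversions, so P = 1/27 ≈ 0.037037 and Q = 1/27 ≈ 0.037037.
Under the Kimura two-parameter model, d = −½ ln(1 − 2P − Q) − ¼ ln(1 − 2Q).
1 − 2P − Q = 0.888889, giving −½ ln(0.888889) = 0.058891.
1 − 2Q = 0.925926, giving −¼ ln(0.925926) = 0.019240.
d = 0.058891 + 0.019240 = 0.078131.

0.078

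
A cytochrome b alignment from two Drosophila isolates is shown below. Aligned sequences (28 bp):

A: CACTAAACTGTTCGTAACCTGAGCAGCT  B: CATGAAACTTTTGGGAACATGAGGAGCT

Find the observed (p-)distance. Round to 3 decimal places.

0.250

The sequences differ at 7 of 28 positions (sites 3, 4, 10, 13, 15, 19, 24).
p = 7/28 = 0.250.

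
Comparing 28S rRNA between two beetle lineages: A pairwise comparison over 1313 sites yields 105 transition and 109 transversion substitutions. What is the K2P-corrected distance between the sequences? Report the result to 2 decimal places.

P = 105/1313 ≈ 0.07997 and Q = 109/1313 ≈ 0.083016.
Under the Kimura two-parameter model, d = −½ ln(1 − 2P − Q) − ¼ ln(1 − 2Q).
1 − 2P − Q = 0.757044, giving −½ ln(0.757044) = 0.139167.
1 − 2Q = 0.833968, giving −¼ ln(0.833968) = 0.045390.
d = 0.139167 + 0.045390 = 0.184557.

0.18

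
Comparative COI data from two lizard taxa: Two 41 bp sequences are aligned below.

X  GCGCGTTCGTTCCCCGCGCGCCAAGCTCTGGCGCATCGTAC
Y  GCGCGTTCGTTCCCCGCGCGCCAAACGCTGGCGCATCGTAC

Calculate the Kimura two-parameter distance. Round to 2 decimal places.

Of 41 sites, 1 differences are transitions and 1 are transversions, so P = 1/41 ≈ 0.02439 and Q = 1/41 ≈ 0.02439.
Under the Kimura two-parameter model, d = −½ ln(1 − 2P − Q) − ¼ ln(1 − 2Q).
1 − 2P − Q = 0.92683, giving −½ ln(0.92683) = 0.037993.
1 − 2Q = 0.95122, giving −¼ ln(0.95122) = 0.012502.
d = 0.037993 + 0.012502 = 0.050495.

0.05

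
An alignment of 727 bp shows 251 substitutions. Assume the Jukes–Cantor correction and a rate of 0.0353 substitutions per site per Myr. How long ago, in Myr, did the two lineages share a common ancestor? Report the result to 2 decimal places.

6.55

p = 251/727 ≈ 0.345254.
d = −(3/4) ln(1 − 4p/3) = −0.75 ln(1 − 0.460339) = −0.75 ln(0.539661)
  = −0.75 × (-0.616814) = 0.462611 substitutions/site.
Under a molecular clock d = 2μt, so t = d/(2μ) = 0.462611 / (2 × 0.0353) = 6.55 Myr.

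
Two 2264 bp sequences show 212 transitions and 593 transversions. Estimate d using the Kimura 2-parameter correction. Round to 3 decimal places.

P = 212/2264 ≈ 0.09364 and Q = 593/2264 ≈ 0.261926.
Under the Kimura two-parameter model, d = −½ ln(1 − 2P − Q) − ¼ ln(1 − 2Q).
1 − 2P − Q = 0.550794, giving −½ ln(0.550794) = 0.298197.
1 − 2Q = 0.476148, giving −¼ ln(0.476148) = 0.185507.
d = 0.298197 + 0.185507 = 0.483704.

0.484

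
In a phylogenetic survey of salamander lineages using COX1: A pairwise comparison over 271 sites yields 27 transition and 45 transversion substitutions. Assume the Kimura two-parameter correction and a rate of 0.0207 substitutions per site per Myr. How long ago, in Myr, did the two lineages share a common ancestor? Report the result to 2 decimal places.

7.93

P = 27/271 ≈ 0.099631 and Q = 45/271 ≈ 0.166052.
Under the Kimura two-parameter model, d = −½ ln(1 − 2P − Q) − ¼ ln(1 − 2Q).
1 − 2P − Q = 0.634686, giving −½ ln(0.634686) = 0.227312.
1 − 2Q = 0.667896, giving −¼ ln(0.667896) = 0.100906.
d = 0.227312 + 0.100906 = 0.328218.
Under a molecular clock d = 2μt, so t = d/(2μ) = 0.328218 / (2 × 0.0207) = 7.93 Myr.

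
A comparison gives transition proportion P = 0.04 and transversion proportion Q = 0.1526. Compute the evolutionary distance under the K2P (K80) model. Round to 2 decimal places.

0.22

Under the Kimura two-parameter model, d = −½ ln(1 − 2P − Q) − ¼ ln(1 − 2Q).
1 − 2P − Q = 0.7674, giving −½ ln(0.7674) = 0.132374.
1 − 2Q = 0.6948, giving −¼ ln(0.6948) = 0.091033.
d = 0.132374 + 0.091033 = 0.223407.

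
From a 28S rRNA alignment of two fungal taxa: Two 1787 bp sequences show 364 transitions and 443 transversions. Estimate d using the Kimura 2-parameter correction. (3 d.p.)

P = 364/1787 ≈ 0.203693 and Q = 443/1787 ≈ 0.247902.
Under the Kimura two-parameter model, d = −½ ln(1 − 2P − Q) − ¼ ln(1 − 2Q).
1 − 2P − Q = 0.344712, giving −½ ln(0.344712) = 0.532523.
1 − 2Q = 0.504196, giving −¼ ln(0.504196) = 0.171198.
d = 0.532523 + 0.171198 = 0.703721.

0.704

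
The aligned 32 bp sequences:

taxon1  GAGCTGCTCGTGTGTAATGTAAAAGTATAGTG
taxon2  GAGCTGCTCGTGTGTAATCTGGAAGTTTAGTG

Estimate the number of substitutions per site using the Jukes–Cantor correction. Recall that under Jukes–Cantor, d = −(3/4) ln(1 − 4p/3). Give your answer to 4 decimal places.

0.1367

The sequences differ at 4 of 32 sites (19, 21, 22, 27), so p = 4/32 = 0.125.
d = −(3/4) ln(1 − 4p/3) = −0.75 ln(1 − 0.166667) = −0.75 ln(0.833333)
  = −0.75 × (-0.182322) = 0.136742 substitutions/site.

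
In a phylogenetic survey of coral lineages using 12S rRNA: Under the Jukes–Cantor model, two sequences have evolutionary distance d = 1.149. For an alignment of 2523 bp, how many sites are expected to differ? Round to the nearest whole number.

1483

Invert JC69: p = (3/4)(1 − e^(−4d/3)) = 0.75 × (1 − e^(-1.532)) = 0.75 × (1 − 0.216103) = 0.587923.
Expected differing sites = pL ≈ 0.587923 × 2523 = 1483.329729 ≈ 1483.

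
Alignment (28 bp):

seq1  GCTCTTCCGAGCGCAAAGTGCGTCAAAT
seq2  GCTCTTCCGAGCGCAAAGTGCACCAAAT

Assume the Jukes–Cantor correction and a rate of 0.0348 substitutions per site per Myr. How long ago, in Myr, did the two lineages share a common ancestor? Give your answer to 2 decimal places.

The sequences differ at 2 of 28 sites (22, 23), so p = 2/28 ≈ 0.071429.
d = −(3/4) ln(1 − 4p/3) = −0.75 ln(1 − 0.095239) = −0.75 ln(0.904761)
  = −0.75 × (-0.100084) = 0.075063 substitutions/site.
Under a molecular clock d = 2μt, so t = d/(2μ) = 0.075063 / (2 × 0.0348) = 1.08 Myr.

1.08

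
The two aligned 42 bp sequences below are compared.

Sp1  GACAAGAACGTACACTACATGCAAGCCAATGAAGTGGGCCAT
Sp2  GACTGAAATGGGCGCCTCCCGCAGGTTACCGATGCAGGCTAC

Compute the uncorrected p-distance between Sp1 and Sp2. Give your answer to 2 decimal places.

0.50

The sequences differ at 21 of 42 positions.
p = 21/42 = 0.50.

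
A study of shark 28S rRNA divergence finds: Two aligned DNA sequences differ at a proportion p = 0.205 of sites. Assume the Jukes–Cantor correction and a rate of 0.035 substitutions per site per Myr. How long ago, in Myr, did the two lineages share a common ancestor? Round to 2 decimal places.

d = −(3/4) ln(1 − 4p/3) = −0.75 ln(1 − 0.273333) = −0.75 ln(0.726667)
  = −0.75 × (-0.319287) = 0.239465 substitutions/site.
Under a molecular clock d = 2μt, so t = d/(2μ) = 0.239465 / (2 × 0.035) = 3.42 Myr.

3.42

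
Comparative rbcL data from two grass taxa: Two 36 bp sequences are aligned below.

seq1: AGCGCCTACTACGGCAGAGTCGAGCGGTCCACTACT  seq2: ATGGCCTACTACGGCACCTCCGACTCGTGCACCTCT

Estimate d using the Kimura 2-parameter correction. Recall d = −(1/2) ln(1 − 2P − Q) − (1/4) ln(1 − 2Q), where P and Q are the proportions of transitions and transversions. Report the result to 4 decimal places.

0.4428

Of 36 sites, 3 differences are transitions and 9 are transversions, so P = 3/36 ≈ 0.083333 and Q = 9/36 = 0.25.
Under the Kimura two-parameter model, d = −½ ln(1 − 2P − Q) − ¼ ln(1 − 2Q).
1 − 2P − Q = 0.583334, giving −½ ln(0.583334) = 0.269498.
1 − 2Q = 0.5, giving −¼ ln(0.5) = 0.173287.
d = 0.269498 + 0.173287 = 0.442785.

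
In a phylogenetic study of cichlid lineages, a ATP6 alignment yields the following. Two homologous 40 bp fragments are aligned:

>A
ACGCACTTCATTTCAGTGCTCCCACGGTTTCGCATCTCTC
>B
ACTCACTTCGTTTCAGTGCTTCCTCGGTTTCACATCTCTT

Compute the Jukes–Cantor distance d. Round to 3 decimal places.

0.167

The sequences differ at 6 of 40 sites (3, 10, 21, 24, 32, 40), so p = 6/40 = 0.15.
d = −(3/4) ln(1 − 4p/3) = −0.75 ln(1 − 0.2) = −0.75 ln(0.8)
  = −0.75 × (-0.223144) = 0.167358 substitutions/site.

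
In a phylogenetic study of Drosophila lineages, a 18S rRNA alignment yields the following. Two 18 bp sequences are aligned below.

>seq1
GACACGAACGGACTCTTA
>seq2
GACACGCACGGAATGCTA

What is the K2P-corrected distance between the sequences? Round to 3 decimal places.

Of 18 sites, 1 differences are transitions and 3 are transversions, so P = 1/18 ≈ 0.055556 and Q = 3/18 ≈ 0.166667.
Under the Kimura two-parameter model, d = −½ ln(1 − 2P − Q) − ¼ ln(1 − 2Q).
1 − 2P − Q = 0.722221, giving −½ ln(0.722221) = 0.162712.
1 − 2Q = 0.666666, giving −¼ ln(0.666666) = 0.101367.
d = 0.162712 + 0.101367 = 0.264079.

0.264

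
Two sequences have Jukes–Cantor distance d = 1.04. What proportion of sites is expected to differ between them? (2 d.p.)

p = (3/4)(1 − e^(−4d/3)) = 0.75 × (1 − e^(-1.386667)) = 0.75 × (1 − 0.249907) = 0.562570.

0.56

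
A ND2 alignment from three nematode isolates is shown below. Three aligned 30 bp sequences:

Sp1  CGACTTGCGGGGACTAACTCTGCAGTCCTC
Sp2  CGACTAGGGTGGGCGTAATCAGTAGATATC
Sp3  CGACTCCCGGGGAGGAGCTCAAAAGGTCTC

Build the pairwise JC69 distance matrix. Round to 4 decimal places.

d(Sp1,Sp2) = 0.5716, d(Sp1,Sp3) = 0.4408, d(Sp2,Sp3) = 0.6467

Sp1–Sp2: 12/30 sites differ → p = 0.4, d = −0.75 ln(1 − 0.533333) = 0.571605 ≈ 0.5716.
Sp1–Sp3: 10/30 sites differ → p ≈ 0.333333, d = −0.75 ln(1 − 0.444444) = 0.440839 ≈ 0.4408.
Sp2–Sp3: 13/30 sites differ → p ≈ 0.433333, d = −0.75 ln(1 − 0.577777) = 0.646666 ≈ 0.6467.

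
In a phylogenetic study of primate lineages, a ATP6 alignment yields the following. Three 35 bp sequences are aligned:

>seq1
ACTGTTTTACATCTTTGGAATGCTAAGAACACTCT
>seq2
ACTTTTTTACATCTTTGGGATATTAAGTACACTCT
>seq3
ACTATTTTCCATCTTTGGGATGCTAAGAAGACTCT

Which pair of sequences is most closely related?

seq1 and seq3

seq1–seq2: 5/35 differ, p = 0.143, d = 0.158.
seq1–seq3: 4/35 differ, p = 0.114, d = 0.124.
seq2–seq3: 6/35 differ, p = 0.171, d = 0.195.
The smallest distance is between seq1 and seq3.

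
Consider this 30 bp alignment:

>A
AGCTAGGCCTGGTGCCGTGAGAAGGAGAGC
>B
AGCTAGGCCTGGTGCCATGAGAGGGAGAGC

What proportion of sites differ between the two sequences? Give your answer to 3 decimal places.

0.067

The sequences differ at 2 of 30 positions (sites 17, 23).
p = 2/30 = 0.066666… ≈ 0.067 (to 3 d.p.).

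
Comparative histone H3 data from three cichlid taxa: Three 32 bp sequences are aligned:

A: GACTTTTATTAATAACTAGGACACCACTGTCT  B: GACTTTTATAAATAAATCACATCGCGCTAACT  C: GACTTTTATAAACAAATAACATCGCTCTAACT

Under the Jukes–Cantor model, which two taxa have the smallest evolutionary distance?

A–B: 11/32 differ, p = 0.344, d = 0.460.
A–C: 11/32 differ, p = 0.344, d = 0.460.
B–C: 3/32 differ, p = 0.094, d = 0.100.
The smallest distance is between B and C.

B and C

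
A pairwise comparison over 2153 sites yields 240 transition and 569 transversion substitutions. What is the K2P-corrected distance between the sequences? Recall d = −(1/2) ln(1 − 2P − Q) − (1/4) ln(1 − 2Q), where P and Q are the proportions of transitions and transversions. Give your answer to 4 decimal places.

0.5220

P = 240/2153 ≈ 0.111472 and Q = 569/2153 ≈ 0.264282.
Under the Kimura two-parameter model, d = −½ ln(1 − 2P − Q) − ¼ ln(1 − 2Q).
1 − 2P − Q = 0.512774, giving −½ ln(0.512774) = 0.333960.
1 − 2Q = 0.471436, giving −¼ ln(0.471436) = 0.187993.
d = 0.333960 + 0.187993 = 0.521953.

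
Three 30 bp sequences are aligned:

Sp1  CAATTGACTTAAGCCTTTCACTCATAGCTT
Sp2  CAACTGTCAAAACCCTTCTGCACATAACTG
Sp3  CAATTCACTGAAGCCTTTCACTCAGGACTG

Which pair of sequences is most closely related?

Sp1–Sp2: 11/30 differ, p = 0.367, d = 0.503.
Sp1–Sp3: 6/30 differ, p = 0.200, d = 0.233.
Sp2–Sp3: 12/30 differ, p = 0.400, d = 0.572.
The smallest distance is between Sp1 and Sp3.

Sp1 and Sp3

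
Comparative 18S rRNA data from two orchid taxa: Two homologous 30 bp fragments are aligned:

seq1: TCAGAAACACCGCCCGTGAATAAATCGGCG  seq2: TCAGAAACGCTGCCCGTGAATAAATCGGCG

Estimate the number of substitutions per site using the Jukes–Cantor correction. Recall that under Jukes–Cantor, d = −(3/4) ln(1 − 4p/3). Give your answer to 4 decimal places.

0.0698

The sequences differ at 2 of 30 sites (9, 11), so p = 2/30 ≈ 0.066667.
d = −(3/4) ln(1 − 4p/3) = −0.75 ln(1 − 0.088889) = −0.75 ln(0.911111)
  = −0.75 × (-0.093091) = 0.069818 substitutions/site.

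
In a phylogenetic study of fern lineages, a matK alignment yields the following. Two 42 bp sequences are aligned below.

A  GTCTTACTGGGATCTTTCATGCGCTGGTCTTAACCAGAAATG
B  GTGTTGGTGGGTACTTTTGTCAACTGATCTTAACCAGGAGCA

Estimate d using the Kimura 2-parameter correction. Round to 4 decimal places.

Of 42 sites, 9 differences are transitions and 6 are transversions, so P = 9/42 ≈ 0.214286 and Q = 6/42 ≈ 0.142857.
Under the Kimura two-parameter model, d = −½ ln(1 − 2P − Q) − ¼ ln(1 − 2Q).
1 − 2P − Q = 0.428571, giving −½ ln(0.428571) = 0.423649.
1 − 2Q = 0.714286, giving −¼ ln(0.714286) = 0.084118.
d = 0.423649 + 0.084118 = 0.507767.

0.5078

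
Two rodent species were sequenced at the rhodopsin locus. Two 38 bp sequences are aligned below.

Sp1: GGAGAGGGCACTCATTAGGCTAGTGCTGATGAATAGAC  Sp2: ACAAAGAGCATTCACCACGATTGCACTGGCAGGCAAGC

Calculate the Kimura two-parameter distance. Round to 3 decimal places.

1.531

Of 38 sites, 16 differences are transitions and 4 are transversions, so P = 16/38 ≈ 0.421053 and Q = 4/38 ≈ 0.105263.
Under the Kimura two-parameter model, d = −½ ln(1 − 2P − Q) − ¼ ln(1 − 2Q).
1 − 2P − Q = 0.052631, giving −½ ln(0.052631) = 1.472225.
1 − 2Q = 0.789474, giving −¼ ln(0.789474) = 0.059097.
d = 1.472225 + 0.059097 = 1.531322.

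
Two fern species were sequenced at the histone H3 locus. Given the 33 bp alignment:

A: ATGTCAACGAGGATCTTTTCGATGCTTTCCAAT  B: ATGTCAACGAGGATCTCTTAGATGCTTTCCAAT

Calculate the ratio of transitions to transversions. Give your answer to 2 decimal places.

1.00

Transitions are A↔G and C↔T; transversions are all other mismatches.
Transitions: 1. Transversions: 1.
R = 1/1 = 1.00.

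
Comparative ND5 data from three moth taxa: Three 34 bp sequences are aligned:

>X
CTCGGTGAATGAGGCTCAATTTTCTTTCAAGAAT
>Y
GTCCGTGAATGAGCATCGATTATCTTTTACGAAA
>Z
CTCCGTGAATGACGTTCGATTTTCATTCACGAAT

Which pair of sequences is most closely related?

X and Z

X–Y: 9/34 differ, p = 0.265, d = 0.326.
X–Z: 6/34 differ, p = 0.176, d = 0.201.
Y–Z: 8/34 differ, p = 0.235, d = 0.282.
The smallest distance is between X and Z.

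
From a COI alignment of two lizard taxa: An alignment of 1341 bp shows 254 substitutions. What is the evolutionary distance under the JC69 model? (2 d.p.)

p = 254/1341 ≈ 0.189411.
d = −(3/4) ln(1 − 4p/3) = −0.75 ln(1 − 0.252548) = −0.75 ln(0.747452)
  = −0.75 × (-0.291085) = 0.218314 substitutions/site.

0.22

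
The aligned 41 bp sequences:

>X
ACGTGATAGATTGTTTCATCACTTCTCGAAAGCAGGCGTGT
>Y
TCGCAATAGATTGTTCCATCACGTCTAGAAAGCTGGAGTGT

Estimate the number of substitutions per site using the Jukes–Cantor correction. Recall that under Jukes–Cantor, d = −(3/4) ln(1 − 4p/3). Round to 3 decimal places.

0.226

The sequences differ at 8 of 41 sites (1, 4, 5, 16, 23, 27, 34, 37), so p = 8/41 ≈ 0.195122.
d = −(3/4) ln(1 − 4p/3) = −0.75 ln(1 − 0.260163) = −0.75 ln(0.739837)
  = −0.75 × (-0.301325) = 0.225994 substitutions/site.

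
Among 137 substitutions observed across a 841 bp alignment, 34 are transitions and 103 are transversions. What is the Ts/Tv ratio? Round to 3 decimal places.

0.330

R = 34/103 = 0.330097… ≈ 0.330 (to 3 d.p.).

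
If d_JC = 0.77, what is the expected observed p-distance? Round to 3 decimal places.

p = (3/4)(1 − e^(−4d/3)) = 0.75 × (1 − e^(-1.026667)) = 0.75 × (1 − 0.358199) = 0.481351.

0.481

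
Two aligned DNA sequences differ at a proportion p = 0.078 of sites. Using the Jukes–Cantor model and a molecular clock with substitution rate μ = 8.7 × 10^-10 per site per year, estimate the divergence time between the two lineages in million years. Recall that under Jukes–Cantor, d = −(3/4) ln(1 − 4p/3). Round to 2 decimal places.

d = −(3/4) ln(1 − 4p/3) = −0.75 ln(1 − 0.104) = −0.75 ln(0.896)
  = −0.75 × (-0.109815) = 0.082361 substitutions/site.
Under a molecular clock d = 2μt, so t = d/(2μ) = 0.082361 / (2 × 8.7 × 10^-10) = 47.33 million years.

47.33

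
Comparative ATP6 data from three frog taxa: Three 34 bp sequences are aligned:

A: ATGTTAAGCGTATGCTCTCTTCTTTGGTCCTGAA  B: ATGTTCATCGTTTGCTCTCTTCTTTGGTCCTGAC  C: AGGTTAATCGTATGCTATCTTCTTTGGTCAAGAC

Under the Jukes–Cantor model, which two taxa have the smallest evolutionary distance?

A and B

A–B: 4/34 differ, p = 0.118, d = 0.128.
A–C: 6/34 differ, p = 0.176, d = 0.201.
B–C: 6/34 differ, p = 0.176, d = 0.201.
The smallest distance is between A and B.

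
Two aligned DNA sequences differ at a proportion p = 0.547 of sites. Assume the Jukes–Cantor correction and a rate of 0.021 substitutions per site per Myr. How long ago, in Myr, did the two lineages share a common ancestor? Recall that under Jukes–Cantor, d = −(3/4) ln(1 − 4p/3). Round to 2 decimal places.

23.34

d = −(3/4) ln(1 − 4p/3) = −0.75 ln(1 − 0.729333) = −0.75 ln(0.270667)
  = −0.75 × (-1.306866) = 0.980150 substitutions/site.
Under a molecular clock d = 2μt, so t = d/(2μ) = 0.980150 / (2 × 0.021) = 23.34 Myr.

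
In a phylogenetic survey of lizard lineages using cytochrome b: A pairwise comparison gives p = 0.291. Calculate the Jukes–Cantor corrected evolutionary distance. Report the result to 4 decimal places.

0.3683

d = −(3/4) ln(1 − 4p/3) = −0.75 ln(1 − 0.388) = −0.75 ln(0.612)
  = −0.75 × (-0.491023) = 0.368267 substitutions/site.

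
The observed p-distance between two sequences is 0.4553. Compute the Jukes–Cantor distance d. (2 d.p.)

0.70

d = −(3/4) ln(1 − 4p/3) = −0.75 ln(1 − 0.607067) = −0.75 ln(0.392933)
  = −0.75 × (-0.934116) = 0.700587 substitutions/site.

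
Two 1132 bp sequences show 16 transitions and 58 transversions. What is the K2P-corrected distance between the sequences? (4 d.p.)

0.0685

P = 16/1132 ≈ 0.014134 and Q = 58/1132 ≈ 0.051237.
Under the Kimura two-parameter model, d = −½ ln(1 − 2P − Q) − ¼ ln(1 − 2Q).
1 − 2P − Q = 0.920495, giving −½ ln(0.920495) = 0.041422.
1 − 2Q = 0.897526, giving −¼ ln(0.897526) = 0.027028.
d = 0.041422 + 0.027028 = 0.068450.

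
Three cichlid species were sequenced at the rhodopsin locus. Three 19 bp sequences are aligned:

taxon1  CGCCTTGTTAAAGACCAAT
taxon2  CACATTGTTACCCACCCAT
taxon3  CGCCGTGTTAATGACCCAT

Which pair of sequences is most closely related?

taxon1 and taxon3

taxon1–taxon2: 6/19 differ, p = 0.316, d = 0.410.
taxon1–taxon3: 3/19 differ, p = 0.158, d = 0.177.
taxon2–taxon3: 6/19 differ, p = 0.316, d = 0.410.
The smallest distance is between taxon1 and taxon3.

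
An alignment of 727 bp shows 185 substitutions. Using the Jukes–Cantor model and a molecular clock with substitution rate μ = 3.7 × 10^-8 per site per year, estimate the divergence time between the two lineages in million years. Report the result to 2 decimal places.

4.20

p = 185/727 ≈ 0.25447.
d = −(3/4) ln(1 − 4p/3) = −0.75 ln(1 − 0.339293) = −0.75 ln(0.660707)
  = −0.75 × (-0.414445) = 0.310834 substitutions/site.
Under a molecular clock d = 2μt, so t = d/(2μ) = 0.310834 / (2 × 3.7 × 10^-8) = 4.20 million years.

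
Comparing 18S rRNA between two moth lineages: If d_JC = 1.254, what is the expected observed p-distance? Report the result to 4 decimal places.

0.6091

p = (3/4)(1 − e^(−4d/3)) = 0.75 × (1 − e^(-1.672)) = 0.75 × (1 − 0.187871) = 0.609097.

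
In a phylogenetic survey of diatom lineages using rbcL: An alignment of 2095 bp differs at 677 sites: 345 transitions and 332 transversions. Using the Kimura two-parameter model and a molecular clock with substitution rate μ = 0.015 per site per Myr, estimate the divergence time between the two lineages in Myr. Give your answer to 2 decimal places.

14.33

P = 345/2095 ≈ 0.164678 and Q = 332/2095 ≈ 0.158473.
Under the Kimura two-parameter model, d = −½ ln(1 − 2P − Q) − ¼ ln(1 − 2Q).
1 − 2P − Q = 0.512171, giving −½ ln(0.512171) = 0.334548.
1 − 2Q = 0.683054, giving −¼ ln(0.683054) = 0.095295.
d = 0.334548 + 0.095295 = 0.429843.
Under a molecular clock d = 2μt, so t = d/(2μ) = 0.429843 / (2 × 0.015) = 14.33 Myr.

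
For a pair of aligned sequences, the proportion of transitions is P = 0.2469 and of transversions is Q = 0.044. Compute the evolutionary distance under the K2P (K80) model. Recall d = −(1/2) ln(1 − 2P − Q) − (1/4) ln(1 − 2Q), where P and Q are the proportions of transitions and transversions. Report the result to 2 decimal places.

Under the Kimura two-parameter model, d = −½ ln(1 − 2P − Q) − ¼ ln(1 − 2Q).
1 − 2P − Q = 0.4622, giving −½ ln(0.4622) = 0.385879.
1 − 2Q = 0.912, giving −¼ ln(0.912) = 0.023029.
d = 0.385879 + 0.023029 = 0.408908.

0.41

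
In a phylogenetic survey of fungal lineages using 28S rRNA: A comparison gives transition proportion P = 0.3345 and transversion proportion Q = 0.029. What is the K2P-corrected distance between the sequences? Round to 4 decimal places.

0.6136

Under the Kimura two-parameter model, d = −½ ln(1 − 2P − Q) − ¼ ln(1 − 2Q).
1 − 2P − Q = 0.302, giving −½ ln(0.302) = 0.598664.
1 − 2Q = 0.942, giving −¼ ln(0.942) = 0.014938.
d = 0.598664 + 0.014938 = 0.613602.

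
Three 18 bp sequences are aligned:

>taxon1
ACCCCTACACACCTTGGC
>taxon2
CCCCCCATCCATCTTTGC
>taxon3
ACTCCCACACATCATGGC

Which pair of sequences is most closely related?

taxon1–taxon2: 6/18 differ, p = 0.333, d = 0.441.
taxon1–taxon3: 4/18 differ, p = 0.222, d = 0.264.
taxon2–taxon3: 6/18 differ, p = 0.333, d = 0.441.
The smallest distance is between taxon1 and taxon3.

taxon1 and taxon3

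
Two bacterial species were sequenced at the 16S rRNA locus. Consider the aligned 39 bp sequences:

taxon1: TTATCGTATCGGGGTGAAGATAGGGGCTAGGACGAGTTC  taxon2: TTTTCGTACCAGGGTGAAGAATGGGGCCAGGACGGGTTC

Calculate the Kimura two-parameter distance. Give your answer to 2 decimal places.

Of 39 sites, 4 differences are transitions and 3 are transversions, so P = 4/39 ≈ 0.102564 and Q = 3/39 ≈ 0.076923.
Under the Kimura two-parameter model, d = −½ ln(1 − 2P − Q) − ¼ ln(1 − 2Q).
1 − 2P − Q = 0.717949, giving −½ ln(0.717949) = 0.165678.
1 − 2Q = 0.846154, giving −¼ ln(0.846154) = 0.041763.
d = 0.165678 + 0.041763 = 0.207441.

0.21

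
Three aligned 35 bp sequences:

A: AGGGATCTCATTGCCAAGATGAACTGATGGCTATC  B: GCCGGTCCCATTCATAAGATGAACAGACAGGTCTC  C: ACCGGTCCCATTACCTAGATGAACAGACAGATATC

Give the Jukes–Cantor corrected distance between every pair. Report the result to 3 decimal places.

d(A,B) = 0.513, d(A,C) = 0.360, d(B,C) = 0.233

A–B: 13/35 sites differ → p ≈ 0.371429, d = −0.75 ln(1 − 0.495239) = 0.512753 ≈ 0.513.
A–C: 10/35 sites differ → p ≈ 0.285714, d = −0.75 ln(1 − 0.380952) = 0.359679 ≈ 0.360.
B–C: 7/35 sites differ → p = 0.2, d = −0.75 ln(1 − 0.266667) = 0.232617 ≈ 0.233.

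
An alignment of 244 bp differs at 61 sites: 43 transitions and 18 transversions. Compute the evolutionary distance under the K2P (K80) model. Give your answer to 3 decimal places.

0.318

P = 43/244 ≈ 0.17623 and Q = 18/244 ≈ 0.07377.
Under the Kimura two-parameter model, d = −½ ln(1 − 2P − Q) − ¼ ln(1 − 2Q).
1 − 2P − Q = 0.57377, giving −½ ln(0.57377) = 0.277763.
1 − 2Q = 0.85246, giving −¼ ln(0.85246) = 0.039907.
d = 0.277763 + 0.039907 = 0.317670.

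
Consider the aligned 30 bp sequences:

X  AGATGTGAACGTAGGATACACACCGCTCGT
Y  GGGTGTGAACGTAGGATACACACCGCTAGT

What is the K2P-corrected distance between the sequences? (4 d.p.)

Of 30 sites, 2 differences are transitions and 1 are transversions, so P = 2/30 ≈ 0.066667 and Q = 1/30 ≈ 0.033333.
Under the Kimura two-parameter model, d = −½ ln(1 − 2P − Q) − ¼ ln(1 − 2Q).
1 − 2P − Q = 0.833333, giving −½ ln(0.833333) = 0.091161.
1 − 2Q = 0.933334, giving −¼ ln(0.933334) = 0.017248.
d = 0.091161 + 0.017248 = 0.108409.

0.1084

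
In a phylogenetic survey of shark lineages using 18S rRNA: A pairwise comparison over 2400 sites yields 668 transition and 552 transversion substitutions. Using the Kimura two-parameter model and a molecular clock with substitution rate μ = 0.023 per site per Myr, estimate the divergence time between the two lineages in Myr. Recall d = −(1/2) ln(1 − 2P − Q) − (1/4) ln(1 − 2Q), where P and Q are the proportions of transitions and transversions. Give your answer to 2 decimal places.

20.14

P = 668/2400 ≈ 0.278333 and Q = 552/2400 = 0.23.
Under the Kimura two-parameter model, d = −½ ln(1 − 2P − Q) − ¼ ln(1 − 2Q).
1 − 2P − Q = 0.213334, giving −½ ln(0.213334) = 0.772448.
1 − 2Q = 0.54, giving −¼ ln(0.54) = 0.154047.
d = 0.772448 + 0.154047 = 0.926495.
Under a molecular clock d = 2μt, so t = d/(2μ) = 0.926495 / (2 × 0.023) = 20.14 Myr.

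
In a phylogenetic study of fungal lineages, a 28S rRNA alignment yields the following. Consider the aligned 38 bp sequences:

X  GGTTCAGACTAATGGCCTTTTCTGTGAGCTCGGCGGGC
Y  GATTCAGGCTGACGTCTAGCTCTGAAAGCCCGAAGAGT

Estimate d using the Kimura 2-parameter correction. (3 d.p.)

Of 38 sites, 11 differences are transitions and 5 are transversions, so P = 11/38 ≈ 0.289474 and Q = 5/38 ≈ 0.131579.
Under the Kimura two-parameter model, d = −½ ln(1 − 2P − Q) − ¼ ln(1 − 2Q).
1 − 2P − Q = 0.289473, giving −½ ln(0.289473) = 0.619847.
1 − 2Q = 0.736842, giving −¼ ln(0.736842) = 0.076345.
d = 0.619847 + 0.076345 = 0.696192.

0.696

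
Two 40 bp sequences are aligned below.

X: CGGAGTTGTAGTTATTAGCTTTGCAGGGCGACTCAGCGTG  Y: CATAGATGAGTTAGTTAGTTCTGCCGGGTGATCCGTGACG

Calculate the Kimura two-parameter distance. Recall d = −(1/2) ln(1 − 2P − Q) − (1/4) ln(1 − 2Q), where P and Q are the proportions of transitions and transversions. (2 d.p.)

0.82

Of 40 sites, 11 differences are transitions and 8 are transversions, so P = 11/40 = 0.275 and Q = 8/40 = 0.2.
Under the Kimura two-parameter model, d = −½ ln(1 − 2P − Q) − ¼ ln(1 − 2Q).
1 − 2P − Q = 0.25, giving −½ ln(0.25) = 0.693147.
1 − 2Q = 0.6, giving −¼ ln(0.6) = 0.127706.
d = 0.693147 + 0.127706 = 0.820853.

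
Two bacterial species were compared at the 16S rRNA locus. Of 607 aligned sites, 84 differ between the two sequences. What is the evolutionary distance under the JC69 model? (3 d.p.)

0.153

p = 84/607 ≈ 0.138386.
d = −(3/4) ln(1 − 4p/3) = −0.75 ln(1 − 0.184515) = −0.75 ln(0.815485)
  = −0.75 × (-0.203972) = 0.152979 substitutions/site.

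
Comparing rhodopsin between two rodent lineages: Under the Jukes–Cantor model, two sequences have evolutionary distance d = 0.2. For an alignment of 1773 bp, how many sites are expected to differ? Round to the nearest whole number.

Invert JC69: p = (3/4)(1 − e^(−4d/3)) = 0.75 × (1 − e^(-0.266667)) = 0.75 × (1 − 0.765928) = 0.175554.
Expected differing sites = pL ≈ 0.175554 × 1773 = 311.257242 ≈ 311.

311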